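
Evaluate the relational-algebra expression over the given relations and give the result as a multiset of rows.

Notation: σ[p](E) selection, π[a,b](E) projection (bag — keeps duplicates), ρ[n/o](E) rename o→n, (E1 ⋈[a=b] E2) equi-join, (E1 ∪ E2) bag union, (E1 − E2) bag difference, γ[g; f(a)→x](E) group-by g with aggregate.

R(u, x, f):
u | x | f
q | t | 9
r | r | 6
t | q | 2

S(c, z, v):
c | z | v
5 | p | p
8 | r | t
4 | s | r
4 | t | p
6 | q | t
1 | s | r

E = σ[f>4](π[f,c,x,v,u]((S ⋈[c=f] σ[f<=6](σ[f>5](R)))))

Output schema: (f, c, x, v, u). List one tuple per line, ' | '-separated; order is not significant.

Row counts bottom-up:
  S → 6
  R → 3
  σ[f>5](R) → 2
  σ[f<=6](σ[f>5](R)) → 1
  (S ⋈[c=f] σ[f<=6](σ[f>5](R))) → 1
  π[f,c,x,v,u]((S ⋈[c=f] σ[f<=6](σ[f>5](R)))) → 1
  σ[f>4](π[f,c,x,v,u]((S ⋈[c=f] σ[f<=6](σ[f>5](R))))) → 1

== RESULT ==
f | c | x | v | u
6 | 6 | r | t | r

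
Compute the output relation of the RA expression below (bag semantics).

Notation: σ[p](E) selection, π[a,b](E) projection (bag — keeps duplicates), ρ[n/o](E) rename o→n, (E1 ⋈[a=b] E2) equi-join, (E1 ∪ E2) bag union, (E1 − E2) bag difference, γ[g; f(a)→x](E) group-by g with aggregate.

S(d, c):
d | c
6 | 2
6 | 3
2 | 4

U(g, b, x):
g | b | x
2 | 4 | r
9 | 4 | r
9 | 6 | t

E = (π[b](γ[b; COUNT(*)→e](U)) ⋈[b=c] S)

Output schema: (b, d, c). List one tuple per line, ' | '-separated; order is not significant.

Stepwise |·|:
  U → 3
  γ[b; COUNT(*)→e](U) → 2
  π[b](γ[b; COUNT(*)→e](U)) → 2
  S → 3
  (π[b](γ[b; COUNT(*)→e](U)) ⋈[b=c] S) → 1

== RESULT ==
b | d | c
4 | 2 | 4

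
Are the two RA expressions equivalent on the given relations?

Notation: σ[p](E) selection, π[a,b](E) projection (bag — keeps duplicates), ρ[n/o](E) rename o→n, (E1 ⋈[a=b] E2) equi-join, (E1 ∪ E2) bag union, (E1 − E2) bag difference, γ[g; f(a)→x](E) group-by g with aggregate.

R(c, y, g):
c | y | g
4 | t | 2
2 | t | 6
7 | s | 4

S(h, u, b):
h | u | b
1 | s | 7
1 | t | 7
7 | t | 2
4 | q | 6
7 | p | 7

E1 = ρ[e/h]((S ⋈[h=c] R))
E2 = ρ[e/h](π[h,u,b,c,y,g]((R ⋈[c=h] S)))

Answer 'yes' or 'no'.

E1 stepwise |·|:
  S → 5
  R → 3
  (S ⋈[h=c] R) → 3
  ρ[e/h]((S ⋈[h=c] R)) → 3
E2 stepwise |·|:
  R → 3
  S → 5
  (R ⋈[c=h] S) → 3
  π[h,u,b,c,y,g]((R ⋈[c=h] S)) → 3
  ρ[e/h](π[h,u,b,c,y,g]((R ⋈[c=h] S))) → 3

E1 and E2 produce the same multiset:
e | u | b | c | y | g
4 | q | 6 | 4 | t | 2
7 | p | 7 | 7 | s | 4
7 | t | 2 | 7 | s | 4

yes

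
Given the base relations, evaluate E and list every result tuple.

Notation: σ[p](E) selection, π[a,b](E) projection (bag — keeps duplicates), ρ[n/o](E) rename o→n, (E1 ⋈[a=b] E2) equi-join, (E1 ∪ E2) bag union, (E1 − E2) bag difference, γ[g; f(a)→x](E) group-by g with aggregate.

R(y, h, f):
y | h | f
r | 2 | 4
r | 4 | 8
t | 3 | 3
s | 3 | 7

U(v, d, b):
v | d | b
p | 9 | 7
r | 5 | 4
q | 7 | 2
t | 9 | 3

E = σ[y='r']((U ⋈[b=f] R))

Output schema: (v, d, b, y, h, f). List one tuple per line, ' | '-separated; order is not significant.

Row counts bottom-up:
  U → 4
  R → 4
  (U ⋈[b=f] R) → 3
  σ[y='r']((U ⋈[b=f] R)) → 1

== RESULT ==
v | d | b | y | h | f
r | 5 | 4 | r | 2 | 4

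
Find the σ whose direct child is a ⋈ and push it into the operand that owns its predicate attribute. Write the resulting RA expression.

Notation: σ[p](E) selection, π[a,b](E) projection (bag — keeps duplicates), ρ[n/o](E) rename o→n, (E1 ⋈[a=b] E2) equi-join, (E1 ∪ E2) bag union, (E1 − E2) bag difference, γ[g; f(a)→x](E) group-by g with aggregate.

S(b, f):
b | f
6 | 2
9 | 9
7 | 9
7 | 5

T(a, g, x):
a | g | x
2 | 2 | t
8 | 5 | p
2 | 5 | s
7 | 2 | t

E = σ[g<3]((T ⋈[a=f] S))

σ filters on g, owned by the left side.
E' = (σ[g<3](T) ⋈[a=f] S)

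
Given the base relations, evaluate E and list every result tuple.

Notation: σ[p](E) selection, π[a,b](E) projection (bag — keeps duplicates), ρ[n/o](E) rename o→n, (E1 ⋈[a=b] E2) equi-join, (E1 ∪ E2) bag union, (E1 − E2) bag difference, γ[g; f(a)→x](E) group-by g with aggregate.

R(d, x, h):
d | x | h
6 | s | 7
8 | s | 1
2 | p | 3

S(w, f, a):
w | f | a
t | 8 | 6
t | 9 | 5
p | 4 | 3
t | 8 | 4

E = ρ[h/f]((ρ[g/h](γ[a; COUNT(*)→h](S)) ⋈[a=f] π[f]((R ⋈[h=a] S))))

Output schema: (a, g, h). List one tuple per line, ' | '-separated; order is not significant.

Stepwise |·|:
  S → 4
  γ[a; COUNT(*)→h](S) → 4
  ρ[g/h](γ[a; COUNT(*)→h](S)) → 4
  R → 3
  S → 4
  (R ⋈[h=a] S) → 1
  π[f]((R ⋈[h=a] S)) → 1
  (ρ[g/h](γ[a; COUNT(*)→h](S)) ⋈[a=f] π[f]((R ⋈[h=a] S))) → 1
  ρ[h/f]((ρ[g/h](γ[a; COUNT(*)→h](S)) ⋈[a=f] π[f]((R ⋈[h=a] S)))) → 1

== RESULT ==
a | g | h
4 | 1 | 4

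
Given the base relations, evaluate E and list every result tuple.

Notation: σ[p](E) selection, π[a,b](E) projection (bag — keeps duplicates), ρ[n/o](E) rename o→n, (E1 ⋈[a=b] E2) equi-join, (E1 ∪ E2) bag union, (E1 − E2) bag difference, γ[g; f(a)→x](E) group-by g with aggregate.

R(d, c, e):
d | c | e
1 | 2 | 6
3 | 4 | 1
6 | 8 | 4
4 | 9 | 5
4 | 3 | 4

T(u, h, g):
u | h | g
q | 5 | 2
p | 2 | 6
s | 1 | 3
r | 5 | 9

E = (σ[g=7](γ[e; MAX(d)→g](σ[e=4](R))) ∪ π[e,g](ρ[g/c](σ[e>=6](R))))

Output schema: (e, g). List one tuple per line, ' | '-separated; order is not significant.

Per-node cardinality:
  R → 5
  σ[e=4](R) → 2
  γ[e; MAX(d)→g](σ[e=4](R)) → 1
  σ[g=7](γ[e; MAX(d)→g](σ[e=4](R))) → 0
  R → 5
  σ[e>=6](R) → 1
  ρ[g/c](σ[e>=6](R)) → 1
  π[e,g](ρ[g/c](σ[e>=6](R))) → 1
  (σ[g=7](γ[e; MAX(d)→g](σ[e=4](R))) ∪ π[e,g](ρ[g/c](σ[e>=6](R)))) → 1

== RESULT ==
e | g
6 | 2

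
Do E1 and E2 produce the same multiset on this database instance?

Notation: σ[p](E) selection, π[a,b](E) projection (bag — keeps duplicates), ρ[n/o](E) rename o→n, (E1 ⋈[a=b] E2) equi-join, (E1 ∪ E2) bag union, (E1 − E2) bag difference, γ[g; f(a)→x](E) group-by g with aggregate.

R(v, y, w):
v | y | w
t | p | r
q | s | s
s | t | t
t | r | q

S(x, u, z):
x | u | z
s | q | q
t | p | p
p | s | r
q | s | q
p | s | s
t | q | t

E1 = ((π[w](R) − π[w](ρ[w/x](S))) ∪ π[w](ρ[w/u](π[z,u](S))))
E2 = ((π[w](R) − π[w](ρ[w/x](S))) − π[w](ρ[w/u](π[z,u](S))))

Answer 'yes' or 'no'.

E1 stepwise |·|:
  R → 4
  π[w](R) → 4
  S → 6
  ρ[w/x](S) → 6
  π[w](ρ[w/x](S)) → 6
  (π[w](R) − π[w](ρ[w/x](S))) → 1
  S → 6
  π[z,u](S) → 6
  ρ[w/u](π[z,u](S)) → 6
  π[w](ρ[w/u](π[z,u](S))) → 6
  ((π[w](R) − π[w](ρ[w/x](S))) ∪ π[w](ρ[w/u](π[z,u](S)))) → 7
E2 stepwise |·|:
  R → 4
  π[w](R) → 4
  S → 6
  ρ[w/x](S) → 6
  π[w](ρ[w/x](S)) → 6
  (π[w](R) − π[w](ρ[w/x](S))) → 1
  S → 6
  π[z,u](S) → 6
  ρ[w/u](π[z,u](S)) → 6
  π[w](ρ[w/u](π[z,u](S))) → 6
  ((π[w](R) − π[w](ρ[w/x](S))) − π[w](ρ[w/u](π[z,u](S)))) → 1

E1 result:
w
p
q
q
r
s
s
s
E2 result:
w
r
Witness: ('s',) appears 3× in E1 but 0× in E2.

no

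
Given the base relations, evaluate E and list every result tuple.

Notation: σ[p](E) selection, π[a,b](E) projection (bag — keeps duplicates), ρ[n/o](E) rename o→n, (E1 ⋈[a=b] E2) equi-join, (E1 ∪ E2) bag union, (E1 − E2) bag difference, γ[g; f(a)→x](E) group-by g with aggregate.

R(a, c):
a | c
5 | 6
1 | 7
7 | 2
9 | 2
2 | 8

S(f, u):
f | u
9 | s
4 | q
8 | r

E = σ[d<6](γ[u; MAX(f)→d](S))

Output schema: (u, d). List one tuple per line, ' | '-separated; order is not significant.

Per-node cardinality:
  S → 3
  γ[u; MAX(f)→d](S) → 3
  σ[d<6](γ[u; MAX(f)→d](S)) → 1

== RESULT ==
u | d
q | 4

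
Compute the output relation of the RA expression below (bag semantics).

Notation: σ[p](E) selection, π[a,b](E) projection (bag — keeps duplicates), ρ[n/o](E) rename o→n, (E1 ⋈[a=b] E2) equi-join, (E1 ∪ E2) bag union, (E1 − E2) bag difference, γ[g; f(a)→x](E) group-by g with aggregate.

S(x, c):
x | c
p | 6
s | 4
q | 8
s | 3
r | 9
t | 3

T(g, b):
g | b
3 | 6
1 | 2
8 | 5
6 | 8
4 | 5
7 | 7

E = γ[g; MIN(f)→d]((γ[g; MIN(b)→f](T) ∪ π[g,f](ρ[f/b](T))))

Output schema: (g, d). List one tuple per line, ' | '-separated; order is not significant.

Subexpression sizes:
  T → 6
  γ[g; MIN(b)→f](T) → 6
  T → 6
  ρ[f/b](T) → 6
  π[g,f](ρ[f/b](T)) → 6
  (γ[g; MIN(b)→f](T) ∪ π[g,f](ρ[f/b](T))) → 12
  γ[g; MIN(f)→d]((γ[g; MIN(b)→f](T) ∪ π[g,f](ρ[f/b](T)))) → 6

== RESULT ==
g | d
1 | 2
3 | 6
4 | 5
6 | 8
7 | 7
8 | 5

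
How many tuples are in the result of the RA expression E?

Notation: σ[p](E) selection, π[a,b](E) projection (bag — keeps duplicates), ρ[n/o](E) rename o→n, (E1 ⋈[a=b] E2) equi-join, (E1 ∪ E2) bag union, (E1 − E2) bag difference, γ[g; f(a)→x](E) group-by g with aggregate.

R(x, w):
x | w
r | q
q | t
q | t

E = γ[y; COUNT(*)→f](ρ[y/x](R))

Subexpression sizes:
  R → 3
  ρ[y/x](R) → 3
  γ[y; COUNT(*)→f](ρ[y/x](R)) → 2

|E| = 2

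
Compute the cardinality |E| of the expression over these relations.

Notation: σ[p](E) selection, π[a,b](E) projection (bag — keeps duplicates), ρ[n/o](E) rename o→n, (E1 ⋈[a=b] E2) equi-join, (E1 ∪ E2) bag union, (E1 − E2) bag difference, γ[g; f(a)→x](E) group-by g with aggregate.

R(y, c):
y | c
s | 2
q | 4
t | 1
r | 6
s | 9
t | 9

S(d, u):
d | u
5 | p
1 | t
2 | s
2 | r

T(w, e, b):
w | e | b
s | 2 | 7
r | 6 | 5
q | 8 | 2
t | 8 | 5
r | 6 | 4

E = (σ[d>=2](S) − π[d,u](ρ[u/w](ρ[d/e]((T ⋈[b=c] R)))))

Row counts bottom-up:
  S → 4
  σ[d>=2](S) → 3
  T → 5
  R → 6
  (T ⋈[b=c] R) → 2
  ρ[d/e]((T ⋈[b=c] R)) → 2
  ρ[u/w](ρ[d/e]((T ⋈[b=c] R))) → 2
  π[d,u](ρ[u/w](ρ[d/e]((T ⋈[b=c] R)))) → 2
  (σ[d>=2](S) − π[d,u](ρ[u/w](ρ[d/e]((T ⋈[b=c] R))))) → 3

|E| = 3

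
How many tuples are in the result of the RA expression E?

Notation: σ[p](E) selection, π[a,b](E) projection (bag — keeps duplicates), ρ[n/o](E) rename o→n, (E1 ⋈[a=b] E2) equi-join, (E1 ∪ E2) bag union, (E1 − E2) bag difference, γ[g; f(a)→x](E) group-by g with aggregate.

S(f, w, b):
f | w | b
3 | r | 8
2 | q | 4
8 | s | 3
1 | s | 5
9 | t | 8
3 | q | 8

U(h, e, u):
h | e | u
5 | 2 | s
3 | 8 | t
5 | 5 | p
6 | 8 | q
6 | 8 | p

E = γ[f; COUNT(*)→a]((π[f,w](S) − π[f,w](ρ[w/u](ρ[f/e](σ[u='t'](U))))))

Row counts bottom-up:
  S → 6
  π[f,w](S) → 6
  U → 5
  σ[u='t'](U) → 1
  ρ[f/e](σ[u='t'](U)) → 1
  ρ[w/u](ρ[f/e](σ[u='t'](U))) → 1
  π[f,w](ρ[w/u](ρ[f/e](σ[u='t'](U)))) → 1
  (π[f,w](S) − π[f,w](ρ[w/u](ρ[f/e](σ[u='t'](U))))) → 6
  γ[f; COUNT(*)→a]((π[f,w](S) − π[f,w](ρ[w/u](ρ[f/e](σ[u='t'](U)))))) → 5

|E| = 5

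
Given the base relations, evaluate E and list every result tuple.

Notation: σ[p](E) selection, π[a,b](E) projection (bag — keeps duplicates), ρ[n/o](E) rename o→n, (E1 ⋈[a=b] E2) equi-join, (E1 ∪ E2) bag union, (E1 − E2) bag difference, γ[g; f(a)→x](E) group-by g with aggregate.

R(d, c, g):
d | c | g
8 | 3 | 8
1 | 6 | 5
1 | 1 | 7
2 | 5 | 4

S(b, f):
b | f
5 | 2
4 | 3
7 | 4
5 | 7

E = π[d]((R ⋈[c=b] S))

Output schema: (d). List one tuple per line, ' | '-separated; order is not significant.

Subexpression sizes:
  R → 4
  S → 4
  (R ⋈[c=b] S) → 2
  π[d]((R ⋈[c=b] S)) → 2

== RESULT ==
d
2
2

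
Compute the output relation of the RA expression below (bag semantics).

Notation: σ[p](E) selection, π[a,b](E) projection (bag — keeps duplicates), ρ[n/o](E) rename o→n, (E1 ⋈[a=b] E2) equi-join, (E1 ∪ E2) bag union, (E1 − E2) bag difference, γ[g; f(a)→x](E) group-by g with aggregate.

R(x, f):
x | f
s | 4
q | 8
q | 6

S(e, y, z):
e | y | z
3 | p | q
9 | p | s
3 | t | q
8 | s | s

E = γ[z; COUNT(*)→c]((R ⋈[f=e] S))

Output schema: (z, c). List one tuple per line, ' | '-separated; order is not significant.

Subexpression sizes:
  R → 3
  S → 4
  (R ⋈[f=e] S) → 1
  γ[z; COUNT(*)→c]((R ⋈[f=e] S)) → 1

== RESULT ==
z | c
s | 1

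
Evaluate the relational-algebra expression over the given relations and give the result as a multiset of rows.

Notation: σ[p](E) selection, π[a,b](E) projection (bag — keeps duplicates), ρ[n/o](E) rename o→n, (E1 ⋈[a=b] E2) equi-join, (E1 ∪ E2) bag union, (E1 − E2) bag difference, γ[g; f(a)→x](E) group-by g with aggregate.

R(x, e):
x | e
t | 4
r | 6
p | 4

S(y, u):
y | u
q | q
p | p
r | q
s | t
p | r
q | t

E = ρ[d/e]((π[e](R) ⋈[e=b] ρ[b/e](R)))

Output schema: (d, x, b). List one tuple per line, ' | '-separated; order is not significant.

Per-node cardinality:
  R → 3
  π[e](R) → 3
  R → 3
  ρ[b/e](R) → 3
  (π[e](R) ⋈[e=b] ρ[b/e](R)) → 5
  ρ[d/e]((π[e](R) ⋈[e=b] ρ[b/e](R))) → 5

== RESULT ==
d | x | b
4 | p | 4
4 | p | 4
4 | t | 4
4 | t | 4
6 | r | 6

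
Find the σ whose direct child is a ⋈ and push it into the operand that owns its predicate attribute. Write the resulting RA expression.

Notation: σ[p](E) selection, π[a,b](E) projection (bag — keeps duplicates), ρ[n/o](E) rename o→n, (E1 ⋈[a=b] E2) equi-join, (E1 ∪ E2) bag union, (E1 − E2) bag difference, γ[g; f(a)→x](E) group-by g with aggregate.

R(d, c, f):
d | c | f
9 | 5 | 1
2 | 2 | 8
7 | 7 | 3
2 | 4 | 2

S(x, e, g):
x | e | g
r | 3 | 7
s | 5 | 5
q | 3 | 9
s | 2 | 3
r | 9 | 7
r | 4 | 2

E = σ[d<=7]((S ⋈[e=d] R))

σ filters on d, owned by the right side.
E' = (S ⋈[e=d] σ[d<=7](R))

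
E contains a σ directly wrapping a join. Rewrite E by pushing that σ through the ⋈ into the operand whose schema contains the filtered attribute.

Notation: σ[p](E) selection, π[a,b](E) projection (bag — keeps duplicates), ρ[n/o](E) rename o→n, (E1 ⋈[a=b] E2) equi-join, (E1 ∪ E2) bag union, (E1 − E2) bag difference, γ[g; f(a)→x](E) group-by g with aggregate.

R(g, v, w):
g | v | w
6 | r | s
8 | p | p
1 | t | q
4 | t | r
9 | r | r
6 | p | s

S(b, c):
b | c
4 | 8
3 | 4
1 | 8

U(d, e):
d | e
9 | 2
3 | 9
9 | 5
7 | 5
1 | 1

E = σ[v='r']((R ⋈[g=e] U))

σ filters on v, owned by the left side.
E' = (σ[v='r'](R) ⋈[g=e] U)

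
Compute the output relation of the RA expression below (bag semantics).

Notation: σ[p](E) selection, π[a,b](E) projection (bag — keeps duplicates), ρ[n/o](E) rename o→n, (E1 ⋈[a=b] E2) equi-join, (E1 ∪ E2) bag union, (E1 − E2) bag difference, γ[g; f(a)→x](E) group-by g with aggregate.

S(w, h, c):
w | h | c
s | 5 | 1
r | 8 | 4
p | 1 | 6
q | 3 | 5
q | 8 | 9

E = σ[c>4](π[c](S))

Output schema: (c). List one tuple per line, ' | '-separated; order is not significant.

Subexpression sizes:
  S → 5
  π[c](S) → 5
  σ[c>4](π[c](S)) → 3

== RESULT ==
c
5
6
9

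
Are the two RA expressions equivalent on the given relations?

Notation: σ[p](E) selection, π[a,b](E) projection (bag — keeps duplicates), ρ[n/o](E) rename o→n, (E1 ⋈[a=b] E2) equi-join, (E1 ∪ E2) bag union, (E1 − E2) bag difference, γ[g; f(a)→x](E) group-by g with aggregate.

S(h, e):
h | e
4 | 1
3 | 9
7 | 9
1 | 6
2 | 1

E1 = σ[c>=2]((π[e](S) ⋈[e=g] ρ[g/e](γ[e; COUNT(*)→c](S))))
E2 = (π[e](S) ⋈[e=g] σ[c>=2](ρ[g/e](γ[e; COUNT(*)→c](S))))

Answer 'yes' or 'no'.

E1 per-node cardinality:
  S → 5
  π[e](S) → 5
  S → 5
  γ[e; COUNT(*)→c](S) → 3
  ρ[g/e](γ[e; COUNT(*)→c](S)) → 3
  (π[e](S) ⋈[e=g] ρ[g/e](γ[e; COUNT(*)→c](S))) → 5
  σ[c>=2]((π[e](S) ⋈[e=g] ρ[g/e](γ[e; COUNT(*)→c](S)))) → 4
E2 per-node cardinality:
  S → 5
  π[e](S) → 5
  S → 5
  γ[e; COUNT(*)→c](S) → 3
  ρ[g/e](γ[e; COUNT(*)→c](S)) → 3
  σ[c>=2](ρ[g/e](γ[e; COUNT(*)→c](S))) → 2
  (π[e](S) ⋈[e=g] σ[c>=2](ρ[g/e](γ[e; COUNT(*)→c](S)))) → 4

E1 and E2 produce the same multiset:
e | g | c
1 | 1 | 2
1 | 1 | 2
9 | 9 | 2
9 | 9 | 2

yes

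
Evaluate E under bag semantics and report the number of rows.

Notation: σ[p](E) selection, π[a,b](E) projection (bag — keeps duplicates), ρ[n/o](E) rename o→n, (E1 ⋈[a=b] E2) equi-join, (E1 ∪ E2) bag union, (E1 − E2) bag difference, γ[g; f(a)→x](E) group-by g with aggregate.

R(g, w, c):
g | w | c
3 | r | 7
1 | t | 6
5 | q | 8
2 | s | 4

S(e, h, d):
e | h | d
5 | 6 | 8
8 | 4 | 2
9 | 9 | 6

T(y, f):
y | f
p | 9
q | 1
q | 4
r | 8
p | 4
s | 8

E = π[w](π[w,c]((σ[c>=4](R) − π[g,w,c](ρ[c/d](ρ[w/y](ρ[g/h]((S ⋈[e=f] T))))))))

Per-node cardinality:
  R → 4
  σ[c>=4](R) → 4
  S → 3
  T → 6
  (S ⋈[e=f] T) → 3
  ρ[g/h]((S ⋈[e=f] T)) → 3
  ρ[w/y](ρ[g/h]((S ⋈[e=f] T))) → 3
  ρ[c/d](ρ[w/y](ρ[g/h]((S ⋈[e=f] T)))) → 3
  π[g,w,c](ρ[c/d](ρ[w/y](ρ[g/h]((S ⋈[e=f] T))))) → 3
  (σ[c>=4](R) − π[g,w,c](ρ[c/d](ρ[w/y](ρ[g/h]((S ⋈[e=f] T)))))) → 4
  π[w,c]((σ[c>=4](R) − π[g,w,c](ρ[c/d](ρ[w/y](ρ[g/h]((S ⋈[e=f] T))))))) → 4
  π[w](π[w,c]((σ[c>=4](R) − π[g,w,c](ρ[c/d](ρ[w/y](ρ[g/h]((S ⋈[e=f] T)))))))) → 4

|E| = 4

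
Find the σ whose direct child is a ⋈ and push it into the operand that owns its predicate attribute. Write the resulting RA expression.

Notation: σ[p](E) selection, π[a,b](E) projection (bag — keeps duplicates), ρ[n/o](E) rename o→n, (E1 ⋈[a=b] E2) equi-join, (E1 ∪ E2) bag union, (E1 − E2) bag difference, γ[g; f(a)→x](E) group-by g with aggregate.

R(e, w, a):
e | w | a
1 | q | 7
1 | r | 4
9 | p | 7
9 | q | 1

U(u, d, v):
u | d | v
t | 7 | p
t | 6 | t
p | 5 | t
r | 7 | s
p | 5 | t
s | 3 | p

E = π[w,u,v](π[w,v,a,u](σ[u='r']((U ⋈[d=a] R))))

σ filters on u, owned by the left side.
E' = π[w,u,v](π[w,v,a,u]((σ[u='r'](U) ⋈[d=a] R)))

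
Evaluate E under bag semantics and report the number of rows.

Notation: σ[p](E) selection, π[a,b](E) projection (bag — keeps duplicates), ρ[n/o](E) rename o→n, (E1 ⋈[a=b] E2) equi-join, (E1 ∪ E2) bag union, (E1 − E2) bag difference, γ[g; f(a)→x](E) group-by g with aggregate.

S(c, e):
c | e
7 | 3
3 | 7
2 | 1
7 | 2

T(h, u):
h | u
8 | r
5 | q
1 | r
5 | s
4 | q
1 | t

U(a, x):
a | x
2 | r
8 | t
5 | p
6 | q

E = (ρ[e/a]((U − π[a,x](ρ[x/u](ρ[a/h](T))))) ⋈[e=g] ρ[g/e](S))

Per-node cardinality:
  U → 4
  T → 6
  ρ[a/h](T) → 6
  ρ[x/u](ρ[a/h](T)) → 6
  π[a,x](ρ[x/u](ρ[a/h](T))) → 6
  (U − π[a,x](ρ[x/u](ρ[a/h](T)))) → 4
  ρ[e/a]((U − π[a,x](ρ[x/u](ρ[a/h](T))))) → 4
  S → 4
  ρ[g/e](S) → 4
  (ρ[e/a]((U − π[a,x](ρ[x/u](ρ[a/h](T))))) ⋈[e=g] ρ[g/e](S)) → 1

|E| = 1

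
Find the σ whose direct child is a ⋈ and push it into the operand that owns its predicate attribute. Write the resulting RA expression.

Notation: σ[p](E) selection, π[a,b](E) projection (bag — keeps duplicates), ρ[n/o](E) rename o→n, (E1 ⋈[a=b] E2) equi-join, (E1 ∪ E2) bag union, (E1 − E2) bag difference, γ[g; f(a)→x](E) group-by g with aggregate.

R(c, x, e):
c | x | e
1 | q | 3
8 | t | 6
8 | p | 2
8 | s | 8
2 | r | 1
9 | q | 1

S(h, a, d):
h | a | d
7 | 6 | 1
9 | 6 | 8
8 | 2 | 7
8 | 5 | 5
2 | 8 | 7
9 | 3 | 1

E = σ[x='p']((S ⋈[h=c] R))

σ filters on x, owned by the right side.
E' = (S ⋈[h=c] σ[x='p'](R))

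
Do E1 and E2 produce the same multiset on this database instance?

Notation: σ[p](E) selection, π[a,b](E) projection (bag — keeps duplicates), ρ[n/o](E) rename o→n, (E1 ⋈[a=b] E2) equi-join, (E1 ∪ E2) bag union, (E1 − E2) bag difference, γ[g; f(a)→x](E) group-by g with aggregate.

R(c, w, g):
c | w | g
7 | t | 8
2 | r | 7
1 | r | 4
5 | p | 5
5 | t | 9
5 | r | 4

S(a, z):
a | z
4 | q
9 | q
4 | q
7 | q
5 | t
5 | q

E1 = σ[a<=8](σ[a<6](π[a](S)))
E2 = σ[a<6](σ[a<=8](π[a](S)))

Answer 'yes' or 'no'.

E1 row counts bottom-up:
  S → 6
  π[a](S) → 6
  σ[a<6](π[a](S)) → 4
  σ[a<=8](σ[a<6](π[a](S))) → 4
E2 row counts bottom-up:
  S → 6
  π[a](S) → 6
  σ[a<=8](π[a](S)) → 5
  σ[a<6](σ[a<=8](π[a](S))) → 4

E1 and E2 produce the same multiset:
a
4
4
5
5

yes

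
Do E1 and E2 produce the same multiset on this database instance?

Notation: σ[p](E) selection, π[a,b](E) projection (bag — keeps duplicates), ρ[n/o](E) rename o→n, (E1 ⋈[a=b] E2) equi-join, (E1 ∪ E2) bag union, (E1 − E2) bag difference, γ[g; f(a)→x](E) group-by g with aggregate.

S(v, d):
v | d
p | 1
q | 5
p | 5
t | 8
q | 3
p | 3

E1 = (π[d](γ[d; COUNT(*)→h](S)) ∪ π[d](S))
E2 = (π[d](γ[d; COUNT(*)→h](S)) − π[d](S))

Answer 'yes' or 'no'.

E1 subexpression sizes:
  S → 6
  γ[d; COUNT(*)→h](S) → 4
  π[d](γ[d; COUNT(*)→h](S)) → 4
  S → 6
  π[d](S) → 6
  (π[d](γ[d; COUNT(*)→h](S)) ∪ π[d](S)) → 10
E2 subexpression sizes:
  S → 6
  γ[d; COUNT(*)→h](S) → 4
  π[d](γ[d; COUNT(*)→h](S)) → 4
  S → 6
  π[d](S) → 6
  (π[d](γ[d; COUNT(*)→h](S)) − π[d](S)) → 0

E1 result:
d
1
1
3
3
3
5
5
5
8
8
E2 result:
d
(0 rows)
Witness: (1,) appears 2× in E1 but 0× in E2.

no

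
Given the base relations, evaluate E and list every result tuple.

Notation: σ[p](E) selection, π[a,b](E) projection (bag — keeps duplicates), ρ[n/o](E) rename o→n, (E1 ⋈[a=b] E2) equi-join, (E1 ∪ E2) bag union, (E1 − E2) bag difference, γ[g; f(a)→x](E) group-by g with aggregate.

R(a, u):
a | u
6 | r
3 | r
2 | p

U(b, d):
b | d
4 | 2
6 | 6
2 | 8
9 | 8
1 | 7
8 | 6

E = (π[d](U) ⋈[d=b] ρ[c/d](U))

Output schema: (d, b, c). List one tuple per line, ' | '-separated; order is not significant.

Subexpression sizes:
  U → 6
  π[d](U) → 6
  U → 6
  ρ[c/d](U) → 6
  (π[d](U) ⋈[d=b] ρ[c/d](U)) → 5

== RESULT ==
d | b | c
2 | 2 | 8
6 | 6 | 6
6 | 6 | 6
8 | 8 | 6
8 | 8 | 6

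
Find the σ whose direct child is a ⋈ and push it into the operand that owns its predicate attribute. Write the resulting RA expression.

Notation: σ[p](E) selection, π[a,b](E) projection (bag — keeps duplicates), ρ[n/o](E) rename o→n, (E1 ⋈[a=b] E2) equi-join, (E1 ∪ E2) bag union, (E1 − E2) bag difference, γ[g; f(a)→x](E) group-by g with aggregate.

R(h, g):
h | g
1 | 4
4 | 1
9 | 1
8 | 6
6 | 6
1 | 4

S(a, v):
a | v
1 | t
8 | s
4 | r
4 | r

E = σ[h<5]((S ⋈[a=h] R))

σ filters on h, owned by the right side.
E' = (S ⋈[a=h] σ[h<5](R))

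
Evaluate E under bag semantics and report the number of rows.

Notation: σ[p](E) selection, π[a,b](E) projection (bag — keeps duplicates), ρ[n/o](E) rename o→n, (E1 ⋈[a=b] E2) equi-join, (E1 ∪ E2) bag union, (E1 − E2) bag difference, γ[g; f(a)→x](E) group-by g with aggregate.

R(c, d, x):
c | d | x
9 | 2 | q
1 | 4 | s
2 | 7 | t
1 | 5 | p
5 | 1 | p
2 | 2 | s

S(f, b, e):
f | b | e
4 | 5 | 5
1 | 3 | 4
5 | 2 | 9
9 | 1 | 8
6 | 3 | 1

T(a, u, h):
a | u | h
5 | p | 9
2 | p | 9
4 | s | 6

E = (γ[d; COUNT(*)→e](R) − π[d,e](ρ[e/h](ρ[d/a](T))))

Per-node cardinality:
  R → 6
  γ[d; COUNT(*)→e](R) → 5
  T → 3
  ρ[d/a](T) → 3
  ρ[e/h](ρ[d/a](T)) → 3
  π[d,e](ρ[e/h](ρ[d/a](T))) → 3
  (γ[d; COUNT(*)→e](R) − π[d,e](ρ[e/h](ρ[d/a](T)))) → 5

|E| = 5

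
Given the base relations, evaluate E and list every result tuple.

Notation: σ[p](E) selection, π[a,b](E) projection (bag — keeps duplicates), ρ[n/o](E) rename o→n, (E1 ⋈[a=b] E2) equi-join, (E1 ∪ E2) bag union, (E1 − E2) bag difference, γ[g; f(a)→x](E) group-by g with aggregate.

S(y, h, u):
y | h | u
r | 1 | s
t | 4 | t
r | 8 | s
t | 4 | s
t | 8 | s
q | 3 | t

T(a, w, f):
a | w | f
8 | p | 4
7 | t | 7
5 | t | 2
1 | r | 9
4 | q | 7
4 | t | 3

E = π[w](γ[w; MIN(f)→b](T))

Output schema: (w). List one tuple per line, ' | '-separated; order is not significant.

Row counts bottom-up:
  T → 6
  γ[w; MIN(f)→b](T) → 4
  π[w](γ[w; MIN(f)→b](T)) → 4

== RESULT ==
w
p
q
r
t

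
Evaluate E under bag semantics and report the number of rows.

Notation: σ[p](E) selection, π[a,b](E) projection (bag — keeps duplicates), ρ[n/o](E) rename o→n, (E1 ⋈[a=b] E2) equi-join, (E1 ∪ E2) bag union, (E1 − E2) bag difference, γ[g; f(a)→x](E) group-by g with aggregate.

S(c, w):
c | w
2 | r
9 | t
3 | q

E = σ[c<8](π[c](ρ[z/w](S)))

Stepwise |·|:
  S → 3
  ρ[z/w](S) → 3
  π[c](ρ[z/w](S)) → 3
  σ[c<8](π[c](ρ[z/w](S))) → 2

|E| = 2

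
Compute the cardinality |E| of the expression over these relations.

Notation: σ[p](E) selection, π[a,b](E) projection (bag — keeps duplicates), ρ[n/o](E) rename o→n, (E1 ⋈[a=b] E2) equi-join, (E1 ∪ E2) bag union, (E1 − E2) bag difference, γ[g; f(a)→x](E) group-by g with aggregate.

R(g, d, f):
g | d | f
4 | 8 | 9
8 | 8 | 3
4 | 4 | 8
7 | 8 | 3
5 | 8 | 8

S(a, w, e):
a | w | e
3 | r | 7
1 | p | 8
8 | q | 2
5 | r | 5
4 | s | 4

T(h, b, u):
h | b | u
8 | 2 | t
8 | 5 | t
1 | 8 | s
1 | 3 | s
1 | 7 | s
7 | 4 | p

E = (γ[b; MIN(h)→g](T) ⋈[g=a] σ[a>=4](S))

Row counts bottom-up:
  T → 6
  γ[b; MIN(h)→g](T) → 6
  S → 5
  σ[a>=4](S) → 3
  (γ[b; MIN(h)→g](T) ⋈[g=a] σ[a>=4](S)) → 2

|E| = 2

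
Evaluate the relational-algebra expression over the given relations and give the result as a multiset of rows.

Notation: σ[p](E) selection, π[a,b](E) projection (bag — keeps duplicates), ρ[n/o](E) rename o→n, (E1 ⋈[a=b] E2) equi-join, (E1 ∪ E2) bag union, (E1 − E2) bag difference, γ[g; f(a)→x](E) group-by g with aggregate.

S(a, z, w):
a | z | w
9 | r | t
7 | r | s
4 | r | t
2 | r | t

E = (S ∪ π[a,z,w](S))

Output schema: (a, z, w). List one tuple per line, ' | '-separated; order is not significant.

Row counts bottom-up:
  S → 4
  S → 4
  π[a,z,w](S) → 4
  (S ∪ π[a,z,w](S)) → 8

== RESULT ==
a | z | w
2 | r | t
2 | r | t
4 | r | t
4 | r | t
7 | r | s
7 | r | s
9 | r | t
9 | r | t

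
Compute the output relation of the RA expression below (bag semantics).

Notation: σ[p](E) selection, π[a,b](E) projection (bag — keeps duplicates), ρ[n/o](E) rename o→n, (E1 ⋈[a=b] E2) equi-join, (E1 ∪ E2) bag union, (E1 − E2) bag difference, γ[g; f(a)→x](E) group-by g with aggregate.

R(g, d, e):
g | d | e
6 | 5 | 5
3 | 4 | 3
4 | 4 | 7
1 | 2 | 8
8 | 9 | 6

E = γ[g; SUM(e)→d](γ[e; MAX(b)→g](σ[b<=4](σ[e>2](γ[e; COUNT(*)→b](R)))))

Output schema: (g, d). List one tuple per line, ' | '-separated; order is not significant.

Per-node cardinality:
  R → 5
  γ[e; COUNT(*)→b](R) → 5
  σ[e>2](γ[e; COUNT(*)→b](R)) → 5
  σ[b<=4](σ[e>2](γ[e; COUNT(*)→b](R))) → 5
  γ[e; MAX(b)→g](σ[b<=4](σ[e>2](γ[e; COUNT(*)→b](R)))) → 5
  γ[g; SUM(e)→d](γ[e; MAX(b)→g](σ[b<=4](σ[e>2](γ[e; COUNT(*)→b](R))))) → 1

== RESULT ==
g | d
1 | 29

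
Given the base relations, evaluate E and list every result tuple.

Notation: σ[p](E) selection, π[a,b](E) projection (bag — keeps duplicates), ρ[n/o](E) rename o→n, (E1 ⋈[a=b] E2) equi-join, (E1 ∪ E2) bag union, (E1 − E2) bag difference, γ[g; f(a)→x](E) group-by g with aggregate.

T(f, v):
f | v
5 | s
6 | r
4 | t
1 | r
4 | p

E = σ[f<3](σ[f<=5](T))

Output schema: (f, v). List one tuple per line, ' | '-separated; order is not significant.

Stepwise |·|:
  T → 5
  σ[f<=5](T) → 4
  σ[f<3](σ[f<=5](T)) → 1

== RESULT ==
f | v
1 | r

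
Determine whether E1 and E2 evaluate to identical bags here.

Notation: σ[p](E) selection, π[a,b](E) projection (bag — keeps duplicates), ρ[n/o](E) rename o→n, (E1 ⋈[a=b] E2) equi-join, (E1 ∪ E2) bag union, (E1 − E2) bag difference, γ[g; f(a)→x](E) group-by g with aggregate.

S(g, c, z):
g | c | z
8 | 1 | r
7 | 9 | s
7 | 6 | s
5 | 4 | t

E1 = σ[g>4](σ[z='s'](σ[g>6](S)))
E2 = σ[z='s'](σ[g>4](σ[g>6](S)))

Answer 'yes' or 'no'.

E1 row counts bottom-up:
  S → 4
  σ[g>6](S) → 3
  σ[z='s'](σ[g>6](S)) → 2
  σ[g>4](σ[z='s'](σ[g>6](S))) → 2
E2 row counts bottom-up:
  S → 4
  σ[g>6](S) → 3
  σ[g>4](σ[g>6](S)) → 3
  σ[z='s'](σ[g>4](σ[g>6](S))) → 2

E1 and E2 produce the same multiset:
g | c | z
7 | 6 | s
7 | 9 | s

yes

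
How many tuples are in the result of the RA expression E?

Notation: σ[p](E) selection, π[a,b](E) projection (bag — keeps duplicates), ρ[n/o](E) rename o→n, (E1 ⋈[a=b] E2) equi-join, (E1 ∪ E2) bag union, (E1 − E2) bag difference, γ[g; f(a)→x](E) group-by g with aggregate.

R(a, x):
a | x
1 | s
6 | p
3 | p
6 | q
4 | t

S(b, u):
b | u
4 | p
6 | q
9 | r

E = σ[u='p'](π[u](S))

Per-node cardinality:
  S → 3
  π[u](S) → 3
  σ[u='p'](π[u](S)) → 1

|E| = 1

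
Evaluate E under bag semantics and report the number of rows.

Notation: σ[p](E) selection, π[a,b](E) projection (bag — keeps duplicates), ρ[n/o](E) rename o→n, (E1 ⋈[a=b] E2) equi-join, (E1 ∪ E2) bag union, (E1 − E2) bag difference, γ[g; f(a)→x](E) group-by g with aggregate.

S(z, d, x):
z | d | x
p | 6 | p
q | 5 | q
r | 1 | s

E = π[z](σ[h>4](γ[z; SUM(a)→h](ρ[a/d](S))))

Per-node cardinality:
  S → 3
  ρ[a/d](S) → 3
  γ[z; SUM(a)→h](ρ[a/d](S)) → 3
  σ[h>4](γ[z; SUM(a)→h](ρ[a/d](S))) → 2
  π[z](σ[h>4](γ[z; SUM(a)→h](ρ[a/d](S)))) → 2

|E| = 2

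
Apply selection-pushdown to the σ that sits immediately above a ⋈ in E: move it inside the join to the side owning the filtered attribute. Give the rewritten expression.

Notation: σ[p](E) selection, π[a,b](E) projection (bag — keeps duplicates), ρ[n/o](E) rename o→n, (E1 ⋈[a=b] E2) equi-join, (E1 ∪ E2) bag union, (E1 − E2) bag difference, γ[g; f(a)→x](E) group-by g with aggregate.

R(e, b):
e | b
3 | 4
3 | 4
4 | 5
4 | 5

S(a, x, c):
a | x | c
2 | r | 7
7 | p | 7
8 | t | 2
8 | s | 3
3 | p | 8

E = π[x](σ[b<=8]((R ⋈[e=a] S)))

σ filters on b, owned by the left side.
E' = π[x]((σ[b<=8](R) ⋈[e=a] S))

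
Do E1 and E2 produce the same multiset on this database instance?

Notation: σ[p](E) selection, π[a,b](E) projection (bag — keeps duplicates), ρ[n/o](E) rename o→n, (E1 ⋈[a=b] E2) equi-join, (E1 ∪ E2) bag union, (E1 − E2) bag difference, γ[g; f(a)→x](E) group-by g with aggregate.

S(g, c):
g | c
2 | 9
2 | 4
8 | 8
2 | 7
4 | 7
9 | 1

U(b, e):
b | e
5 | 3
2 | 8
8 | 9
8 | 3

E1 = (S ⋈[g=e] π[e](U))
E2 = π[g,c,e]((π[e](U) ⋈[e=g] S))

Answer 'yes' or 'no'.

E1 stepwise |·|:
  S → 6
  U → 4
  π[e](U) → 4
  (S ⋈[g=e] π[e](U)) → 2
E2 stepwise |·|:
  U → 4
  π[e](U) → 4
  S → 6
  (π[e](U) ⋈[e=g] S) → 2
  π[g,c,e]((π[e](U) ⋈[e=g] S)) → 2

E1 and E2 produce the same multiset:
g | c | e
8 | 8 | 8
9 | 1 | 9

yes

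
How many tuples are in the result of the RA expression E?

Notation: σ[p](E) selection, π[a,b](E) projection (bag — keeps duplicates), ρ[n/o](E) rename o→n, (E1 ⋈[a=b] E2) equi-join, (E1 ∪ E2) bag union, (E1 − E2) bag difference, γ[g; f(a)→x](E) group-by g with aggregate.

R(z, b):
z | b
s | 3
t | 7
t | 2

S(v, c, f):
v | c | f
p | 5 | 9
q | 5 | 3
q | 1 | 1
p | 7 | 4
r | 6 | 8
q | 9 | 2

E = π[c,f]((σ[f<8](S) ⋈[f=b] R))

Row counts bottom-up:
  S → 6
  σ[f<8](S) → 4
  R → 3
  (σ[f<8](S) ⋈[f=b] R) → 2
  π[c,f]((σ[f<8](S) ⋈[f=b] R)) → 2

|E| = 2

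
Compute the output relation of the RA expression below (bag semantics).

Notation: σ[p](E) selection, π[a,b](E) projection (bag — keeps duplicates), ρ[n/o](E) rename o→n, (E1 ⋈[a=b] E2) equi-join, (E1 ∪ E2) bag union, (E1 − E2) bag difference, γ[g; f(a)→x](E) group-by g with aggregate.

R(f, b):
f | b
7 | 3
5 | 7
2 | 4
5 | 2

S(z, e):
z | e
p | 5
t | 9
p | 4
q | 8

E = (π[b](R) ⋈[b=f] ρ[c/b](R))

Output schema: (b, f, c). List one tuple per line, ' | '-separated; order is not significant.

Stepwise |·|:
  R → 4
  π[b](R) → 4
  R → 4
  ρ[c/b](R) → 4
  (π[b](R) ⋈[b=f] ρ[c/b](R)) → 2

== RESULT ==
b | f | c
2 | 2 | 4
7 | 7 | 3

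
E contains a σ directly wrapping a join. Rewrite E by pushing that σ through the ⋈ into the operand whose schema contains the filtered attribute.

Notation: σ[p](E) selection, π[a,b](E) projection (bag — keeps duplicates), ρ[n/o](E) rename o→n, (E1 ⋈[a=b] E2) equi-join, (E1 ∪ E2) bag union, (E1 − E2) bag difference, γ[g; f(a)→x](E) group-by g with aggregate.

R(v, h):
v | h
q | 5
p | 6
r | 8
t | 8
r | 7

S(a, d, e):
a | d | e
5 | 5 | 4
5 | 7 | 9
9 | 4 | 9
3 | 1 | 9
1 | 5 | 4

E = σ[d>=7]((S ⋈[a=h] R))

σ filters on d, owned by the left side.
E' = (σ[d>=7](S) ⋈[a=h] R)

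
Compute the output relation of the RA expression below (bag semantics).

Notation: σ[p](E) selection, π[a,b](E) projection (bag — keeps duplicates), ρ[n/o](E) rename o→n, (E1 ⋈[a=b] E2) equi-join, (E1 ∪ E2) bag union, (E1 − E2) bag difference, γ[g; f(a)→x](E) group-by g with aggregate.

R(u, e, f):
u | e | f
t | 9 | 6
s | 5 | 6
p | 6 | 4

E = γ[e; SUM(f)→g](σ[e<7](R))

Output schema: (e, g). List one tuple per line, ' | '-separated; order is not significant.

Per-node cardinality:
  R → 3
  σ[e<7](R) → 2
  γ[e; SUM(f)→g](σ[e<7](R)) → 2

== RESULT ==
e | g
5 | 6
6 | 4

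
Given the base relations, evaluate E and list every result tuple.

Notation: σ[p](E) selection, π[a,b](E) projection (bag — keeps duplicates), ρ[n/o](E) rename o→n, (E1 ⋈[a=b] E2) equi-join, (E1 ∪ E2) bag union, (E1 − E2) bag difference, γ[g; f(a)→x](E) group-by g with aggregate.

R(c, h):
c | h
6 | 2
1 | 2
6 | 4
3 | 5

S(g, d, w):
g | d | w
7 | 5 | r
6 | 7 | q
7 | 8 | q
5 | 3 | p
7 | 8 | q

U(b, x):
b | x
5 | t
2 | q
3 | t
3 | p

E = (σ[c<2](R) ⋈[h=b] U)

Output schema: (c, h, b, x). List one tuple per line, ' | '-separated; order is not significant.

Row counts bottom-up:
  R → 4
  σ[c<2](R) → 1
  U → 4
  (σ[c<2](R) ⋈[h=b] U) → 1

== RESULT ==
c | h | b | x
1 | 2 | 2 | q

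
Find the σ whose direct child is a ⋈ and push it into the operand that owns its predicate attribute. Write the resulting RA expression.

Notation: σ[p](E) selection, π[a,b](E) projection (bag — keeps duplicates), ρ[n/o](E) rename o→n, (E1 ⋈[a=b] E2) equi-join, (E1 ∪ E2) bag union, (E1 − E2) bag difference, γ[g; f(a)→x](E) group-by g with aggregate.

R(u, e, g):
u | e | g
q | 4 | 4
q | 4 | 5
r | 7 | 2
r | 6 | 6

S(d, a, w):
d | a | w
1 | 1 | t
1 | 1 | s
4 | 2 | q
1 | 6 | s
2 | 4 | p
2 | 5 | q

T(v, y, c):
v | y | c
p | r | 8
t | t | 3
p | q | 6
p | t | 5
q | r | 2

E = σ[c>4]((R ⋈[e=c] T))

σ filters on c, owned by the right side.
E' = (R ⋈[e=c] σ[c>4](T))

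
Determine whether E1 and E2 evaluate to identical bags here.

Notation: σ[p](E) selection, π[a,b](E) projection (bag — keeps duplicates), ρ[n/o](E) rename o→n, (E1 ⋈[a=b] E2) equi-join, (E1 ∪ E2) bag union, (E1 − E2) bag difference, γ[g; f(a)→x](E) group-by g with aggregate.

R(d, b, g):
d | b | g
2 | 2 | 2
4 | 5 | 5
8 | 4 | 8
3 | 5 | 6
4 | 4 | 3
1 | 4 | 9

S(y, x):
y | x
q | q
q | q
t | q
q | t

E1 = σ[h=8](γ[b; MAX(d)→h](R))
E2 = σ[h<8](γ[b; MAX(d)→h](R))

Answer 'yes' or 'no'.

E1 row counts bottom-up:
  R → 6
  γ[b; MAX(d)→h](R) → 3
  σ[h=8](γ[b; MAX(d)→h](R)) → 1
E2 row counts bottom-up:
  R → 6
  γ[b; MAX(d)→h](R) → 3
  σ[h<8](γ[b; MAX(d)→h](R)) → 2

E1 result:
b | h
4 | 8
E2 result:
b | h
2 | 2
5 | 4
Witness: (5, 4) appears 0× in E1 but 1× in E2.

no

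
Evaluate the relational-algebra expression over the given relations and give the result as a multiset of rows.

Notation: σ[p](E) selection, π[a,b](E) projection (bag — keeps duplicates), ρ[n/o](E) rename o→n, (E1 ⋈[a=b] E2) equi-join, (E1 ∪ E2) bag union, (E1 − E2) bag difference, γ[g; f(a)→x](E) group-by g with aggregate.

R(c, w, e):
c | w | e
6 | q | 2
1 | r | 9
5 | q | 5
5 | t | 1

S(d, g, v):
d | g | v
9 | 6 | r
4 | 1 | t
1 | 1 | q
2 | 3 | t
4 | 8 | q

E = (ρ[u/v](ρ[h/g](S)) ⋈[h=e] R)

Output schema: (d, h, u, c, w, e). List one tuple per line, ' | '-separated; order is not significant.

Per-node cardinality:
  S → 5
  ρ[h/g](S) → 5
  ρ[u/v](ρ[h/g](S)) → 5
  R → 4
  (ρ[u/v](ρ[h/g](S)) ⋈[h=e] R) → 2

== RESULT ==
d | h | u | c | w | e
1 | 1 | q | 5 | t | 1
4 | 1 | t | 5 | t | 1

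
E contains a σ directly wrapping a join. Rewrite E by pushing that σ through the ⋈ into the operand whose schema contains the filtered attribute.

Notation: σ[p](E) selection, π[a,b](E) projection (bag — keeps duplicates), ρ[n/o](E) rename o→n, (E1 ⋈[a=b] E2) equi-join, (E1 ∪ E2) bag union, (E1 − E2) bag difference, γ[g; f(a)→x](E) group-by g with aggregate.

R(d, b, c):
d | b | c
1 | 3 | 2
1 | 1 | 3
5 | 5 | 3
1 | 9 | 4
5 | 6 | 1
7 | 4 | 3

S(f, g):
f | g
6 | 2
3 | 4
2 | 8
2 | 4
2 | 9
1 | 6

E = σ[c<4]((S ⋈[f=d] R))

σ filters on c, owned by the right side.
E' = (S ⋈[f=d] σ[c<4](R))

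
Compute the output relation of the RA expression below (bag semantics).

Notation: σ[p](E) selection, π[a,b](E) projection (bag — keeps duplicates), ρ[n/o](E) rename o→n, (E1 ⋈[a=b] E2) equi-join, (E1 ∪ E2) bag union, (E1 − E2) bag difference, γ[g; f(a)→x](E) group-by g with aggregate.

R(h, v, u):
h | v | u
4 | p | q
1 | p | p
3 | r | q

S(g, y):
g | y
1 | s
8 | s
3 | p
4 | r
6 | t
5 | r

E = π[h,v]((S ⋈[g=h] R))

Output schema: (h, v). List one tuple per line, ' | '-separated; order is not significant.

Subexpression sizes:
  S → 6
  R → 3
  (S ⋈[g=h] R) → 3
  π[h,v]((S ⋈[g=h] R)) → 3

== RESULT ==
h | v
1 | p
3 | r
4 | p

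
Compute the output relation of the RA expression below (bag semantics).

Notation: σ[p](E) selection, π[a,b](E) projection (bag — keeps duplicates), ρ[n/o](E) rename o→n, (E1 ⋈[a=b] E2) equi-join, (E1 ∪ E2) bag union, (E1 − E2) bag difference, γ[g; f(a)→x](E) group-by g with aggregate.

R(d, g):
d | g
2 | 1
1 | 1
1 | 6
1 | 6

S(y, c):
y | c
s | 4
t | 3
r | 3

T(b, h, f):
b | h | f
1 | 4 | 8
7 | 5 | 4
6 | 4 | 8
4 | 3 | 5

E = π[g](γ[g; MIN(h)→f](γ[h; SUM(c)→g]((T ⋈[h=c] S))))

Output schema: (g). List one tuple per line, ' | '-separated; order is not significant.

Per-node cardinality:
  T → 4
  S → 3
  (T ⋈[h=c] S) → 4
  γ[h; SUM(c)→g]((T ⋈[h=c] S)) → 2
  γ[g; MIN(h)→f](γ[h; SUM(c)→g]((T ⋈[h=c] S))) → 2
  π[g](γ[g; MIN(h)→f](γ[h; SUM(c)→g]((T ⋈[h=c] S)))) → 2

== RESULT ==
g
6
8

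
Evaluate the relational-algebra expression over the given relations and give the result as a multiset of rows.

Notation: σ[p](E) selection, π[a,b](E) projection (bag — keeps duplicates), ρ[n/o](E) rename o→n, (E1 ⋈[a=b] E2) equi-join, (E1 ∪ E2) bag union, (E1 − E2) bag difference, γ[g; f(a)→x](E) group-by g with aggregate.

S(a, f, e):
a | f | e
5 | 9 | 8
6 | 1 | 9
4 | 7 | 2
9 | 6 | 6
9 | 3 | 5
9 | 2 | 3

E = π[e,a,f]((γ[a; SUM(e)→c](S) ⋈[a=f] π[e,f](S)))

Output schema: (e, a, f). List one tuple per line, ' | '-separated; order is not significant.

Subexpression sizes:
  S → 6
  γ[a; SUM(e)→c](S) → 4
  S → 6
  π[e,f](S) → 6
  (γ[a; SUM(e)→c](S) ⋈[a=f] π[e,f](S)) → 2
  π[e,a,f]((γ[a; SUM(e)→c](S) ⋈[a=f] π[e,f](S))) → 2

== RESULT ==
e | a | f
6 | 6 | 6
8 | 9 | 9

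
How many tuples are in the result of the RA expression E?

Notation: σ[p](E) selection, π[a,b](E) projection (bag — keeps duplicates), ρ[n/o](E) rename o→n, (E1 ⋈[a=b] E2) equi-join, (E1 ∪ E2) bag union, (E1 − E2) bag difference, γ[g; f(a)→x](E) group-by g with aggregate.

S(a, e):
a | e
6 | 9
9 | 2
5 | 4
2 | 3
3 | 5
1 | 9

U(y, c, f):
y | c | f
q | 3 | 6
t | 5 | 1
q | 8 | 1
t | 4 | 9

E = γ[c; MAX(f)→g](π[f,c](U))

Stepwise |·|:
  U → 4
  π[f,c](U) → 4
  γ[c; MAX(f)→g](π[f,c](U)) → 4

|E| = 4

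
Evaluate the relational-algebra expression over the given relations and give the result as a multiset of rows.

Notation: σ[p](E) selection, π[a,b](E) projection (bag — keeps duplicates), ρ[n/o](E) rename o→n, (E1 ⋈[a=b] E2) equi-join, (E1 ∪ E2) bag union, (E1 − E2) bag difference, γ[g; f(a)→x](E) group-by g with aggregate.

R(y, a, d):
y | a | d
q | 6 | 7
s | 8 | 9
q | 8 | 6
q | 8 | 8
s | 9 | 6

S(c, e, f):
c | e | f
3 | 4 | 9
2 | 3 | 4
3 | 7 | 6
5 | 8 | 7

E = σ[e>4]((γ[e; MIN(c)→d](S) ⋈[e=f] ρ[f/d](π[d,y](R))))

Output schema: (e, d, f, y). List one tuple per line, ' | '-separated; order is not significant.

Per-node cardinality:
  S → 4
  γ[e; MIN(c)→d](S) → 4
  R → 5
  π[d,y](R) → 5
  ρ[f/d](π[d,y](R)) → 5
  (γ[e; MIN(c)→d](S) ⋈[e=f] ρ[f/d](π[d,y](R))) → 2
  σ[e>4]((γ[e; MIN(c)→d](S) ⋈[e=f] ρ[f/d](π[d,y](R)))) → 2

== RESULT ==
e | d | f | y
7 | 3 | 7 | q
8 | 5 | 8 | q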